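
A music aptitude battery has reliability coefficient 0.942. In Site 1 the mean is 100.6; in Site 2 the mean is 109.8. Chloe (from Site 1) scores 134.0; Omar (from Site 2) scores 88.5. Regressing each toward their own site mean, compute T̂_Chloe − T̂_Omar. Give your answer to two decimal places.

42.33

T̂_Chloe = 0.942(134.0) + 0.058(100.6) = 132.0628
T̂_Omar = 0.942(88.5) + 0.058(109.8) = 89.7354
Difference = 132.0628 − 89.7354 = 42.3274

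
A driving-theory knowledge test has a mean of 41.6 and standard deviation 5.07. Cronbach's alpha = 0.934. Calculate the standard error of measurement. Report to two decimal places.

SEM = SD · √(1 − ρ) = 5.07 × √0.066 = 5.07 × 0.2569 = 1.303

1.30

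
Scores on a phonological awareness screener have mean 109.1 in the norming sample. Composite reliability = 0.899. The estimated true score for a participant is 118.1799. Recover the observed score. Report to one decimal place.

T̂ = ρX + (1 − ρ)μ  ⇒  X = (T̂ − (1 − ρ)μ) / ρ
X = (118.1799 − 0.101 × 109.1) / 0.899 = (118.1799 − 11.0191) / 0.899 = 107.1608 / 0.899 = 119.200

119.2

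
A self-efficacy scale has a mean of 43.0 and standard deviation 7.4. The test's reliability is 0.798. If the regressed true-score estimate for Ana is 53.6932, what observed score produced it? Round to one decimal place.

56.4

T̂ = ρX + (1 − ρ)μ  ⇒  X = (T̂ − (1 − ρ)μ) / ρ
X = (53.6932 − 0.202 × 43.0) / 0.798 = (53.6932 − 8.6860) / 0.798 = 45.0072 / 0.798 = 56.400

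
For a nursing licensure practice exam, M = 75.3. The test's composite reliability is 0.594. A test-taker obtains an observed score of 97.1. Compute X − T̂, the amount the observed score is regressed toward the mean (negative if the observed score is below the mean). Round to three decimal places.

8.851

T̂ = 0.594(97.1) + 0.406(75.3) = 57.6774 + 30.5718 = 88.24920 → 88.2492
X − T̂ = 97.1 − 88.2492 = 8.8508 → 8.851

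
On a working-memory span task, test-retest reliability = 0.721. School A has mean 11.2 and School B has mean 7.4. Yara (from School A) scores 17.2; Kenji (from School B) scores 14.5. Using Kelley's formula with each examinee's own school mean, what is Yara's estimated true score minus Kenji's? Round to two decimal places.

3.01

T̂_Yara = 0.721(17.2) + 0.279(11.2) = 15.5260
T̂_Kenji = 0.721(14.5) + 0.279(7.4) = 12.5191
Difference = 15.5260 − 12.5191 = 3.0069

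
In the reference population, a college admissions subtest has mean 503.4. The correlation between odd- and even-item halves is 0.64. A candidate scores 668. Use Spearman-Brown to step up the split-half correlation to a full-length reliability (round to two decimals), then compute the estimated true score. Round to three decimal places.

631.788

Spearman-Brown: ρ = 2r/(1 + r) = 2(0.64)/(1 + 0.64) = 1.280/1.64 = 0.7805 → 0.78
T̂ = ρX + (1 − ρ)μ
  = 0.78 × 668 + 0.22 × 503.4
  = 521.04 + 110.748
  = 631.7880
  ≈ 631.788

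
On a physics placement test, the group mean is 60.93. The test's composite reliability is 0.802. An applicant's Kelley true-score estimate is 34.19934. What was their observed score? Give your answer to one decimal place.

27.6

T̂ = ρX + (1 − ρ)μ  ⇒  X = (T̂ − (1 − ρ)μ) / ρ
X = (34.19934 − 0.198 × 60.93) / 0.802 = (34.19934 − 12.06414) / 0.802 = 22.13520 / 0.802 = 27.600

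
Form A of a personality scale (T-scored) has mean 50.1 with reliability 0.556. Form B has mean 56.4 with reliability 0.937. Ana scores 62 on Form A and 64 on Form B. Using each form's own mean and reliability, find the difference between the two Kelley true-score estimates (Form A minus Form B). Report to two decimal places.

-6.80

T̂_A = 0.556(62) + 0.444(50.1) = 56.7164
T̂_B = 0.937(64) + 0.063(56.4) = 63.5212
T̂_A − T̂_B = -6.8048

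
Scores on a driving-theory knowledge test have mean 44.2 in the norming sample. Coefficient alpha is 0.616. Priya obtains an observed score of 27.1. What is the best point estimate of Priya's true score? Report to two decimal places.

33.67

T̂ = ρX + (1 − ρ)μ
  = 0.616 × 27.1 + 0.384 × 44.2
  = 16.6936 + 16.9728
  = 33.666
  ≈ 33.67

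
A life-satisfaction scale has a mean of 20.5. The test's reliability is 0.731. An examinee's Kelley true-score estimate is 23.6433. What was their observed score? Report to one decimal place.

T̂ = ρX + (1 − ρ)μ  ⇒  X = (T̂ − (1 − ρ)μ) / ρ
X = (23.6433 − 0.269 × 20.5) / 0.731 = (23.6433 − 5.5145) / 0.731 = 18.1288 / 0.731 = 24.800

24.8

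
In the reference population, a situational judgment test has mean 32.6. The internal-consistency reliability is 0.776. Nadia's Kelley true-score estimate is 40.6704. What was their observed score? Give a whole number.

43

T̂ = ρX + (1 − ρ)μ  ⇒  X = (T̂ − (1 − ρ)μ) / ρ
X = (40.6704 − 0.224 × 32.6) / 0.776 = (40.6704 − 7.3024) / 0.776 = 33.3680 / 0.776 = 43.00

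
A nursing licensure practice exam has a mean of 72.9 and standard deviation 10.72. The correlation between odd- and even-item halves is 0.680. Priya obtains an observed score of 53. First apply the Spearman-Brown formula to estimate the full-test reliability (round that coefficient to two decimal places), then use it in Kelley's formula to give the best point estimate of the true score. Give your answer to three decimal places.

56.781

Spearman-Brown: ρ = 2r/(1 + r) = 2(0.680)/(1 + 0.680) = 1.3600/1.680 = 0.8095 → 0.81
T̂ = 0.81(53) + 0.19(72.9) = 42.93 + 13.851 = 56.7810 → 56.781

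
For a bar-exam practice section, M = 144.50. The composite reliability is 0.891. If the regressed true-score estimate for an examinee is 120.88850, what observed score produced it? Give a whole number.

T̂ = ρX + (1 − ρ)μ  ⇒  X = (T̂ − (1 − ρ)μ) / ρ
X = (120.88850 − 0.109 × 144.50) / 0.891 = (120.88850 − 15.75050) / 0.891 = 105.13800 / 0.891 = 118.00

118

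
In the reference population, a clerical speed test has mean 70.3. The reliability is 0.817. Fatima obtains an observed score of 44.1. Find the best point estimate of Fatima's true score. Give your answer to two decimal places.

T̂ = ρX + (1 − ρ)μ
  = 0.817 × 44.1 + 0.183 × 70.3
  = 36.0297 + 12.8649
  = 48.895
  ≈ 48.89

48.89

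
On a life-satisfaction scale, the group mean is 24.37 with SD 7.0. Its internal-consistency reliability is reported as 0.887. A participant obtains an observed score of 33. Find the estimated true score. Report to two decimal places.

T̂ = 0.887(33) + 0.113(24.37) = 29.271 + 2.75381 = 32.025 → 32.02

32.02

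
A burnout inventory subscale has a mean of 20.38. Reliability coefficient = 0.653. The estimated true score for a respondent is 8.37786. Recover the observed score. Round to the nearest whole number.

T̂ = ρX + (1 − ρ)μ  ⇒  X = (T̂ − (1 − ρ)μ) / ρ
X = (8.37786 − 0.347 × 20.38) / 0.653 = (8.37786 − 7.07186) / 0.653 = 1.30600 / 0.653 = 2.00

2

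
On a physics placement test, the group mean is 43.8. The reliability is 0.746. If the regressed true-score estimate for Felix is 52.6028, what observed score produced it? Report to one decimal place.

55.6

T̂ = ρX + (1 − ρ)μ  ⇒  X = (T̂ − (1 − ρ)μ) / ρ
X = (52.6028 − 0.254 × 43.8) / 0.746 = (52.6028 − 11.1252) / 0.746 = 41.4776 / 0.746 = 55.600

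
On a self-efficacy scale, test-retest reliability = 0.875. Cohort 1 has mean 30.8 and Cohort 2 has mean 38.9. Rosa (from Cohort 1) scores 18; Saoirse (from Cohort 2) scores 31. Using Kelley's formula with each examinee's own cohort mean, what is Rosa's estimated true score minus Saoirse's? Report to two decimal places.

T̂_Rosa = 0.875(18) + 0.125(30.8) = 19.6000
T̂_Saoirse = 0.875(31) + 0.125(38.9) = 31.9875
Difference = 19.6000 − 31.9875 = -12.3875

-12.39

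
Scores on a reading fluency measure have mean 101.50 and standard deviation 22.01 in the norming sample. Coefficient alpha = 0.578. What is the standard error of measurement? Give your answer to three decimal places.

14.298

SEM = SD · √(1 − ρ) = 22.01 × √0.422 = 22.01 × 0.6496 = 14.2980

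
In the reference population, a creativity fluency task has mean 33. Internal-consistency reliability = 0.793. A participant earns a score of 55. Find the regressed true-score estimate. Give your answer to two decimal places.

50.45

T̂ = ρX + (1 − ρ)μ
  = 0.793 × 55 + 0.207 × 33
  = 43.615 + 6.831
  = 50.446
  ≈ 50.45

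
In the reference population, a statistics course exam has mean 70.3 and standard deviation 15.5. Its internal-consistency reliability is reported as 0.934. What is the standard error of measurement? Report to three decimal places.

3.982

SEM = SD · √(1 − ρ) = 15.5 × √0.066 = 15.5 × 0.2569 = 3.9820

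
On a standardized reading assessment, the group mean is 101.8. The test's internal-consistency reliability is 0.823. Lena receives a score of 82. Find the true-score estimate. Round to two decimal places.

Weight the observed score by reliability and the mean by (1 − reliability): T̂ = 0.823·82 + 0.177·101.8 = 67.486 + 18.0186 = 85.505.

85.50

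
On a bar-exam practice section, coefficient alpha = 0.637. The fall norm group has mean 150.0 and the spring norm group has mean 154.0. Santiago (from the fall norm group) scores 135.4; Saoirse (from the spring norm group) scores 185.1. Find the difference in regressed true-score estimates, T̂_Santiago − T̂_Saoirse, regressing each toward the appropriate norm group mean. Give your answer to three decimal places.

-33.111

T̂_Santiago = 0.637(135.4) + 0.363(150.0) = 140.69980
T̂_Saoirse = 0.637(185.1) + 0.363(154.0) = 173.81070
Difference = 140.69980 − 173.81070 = -33.11090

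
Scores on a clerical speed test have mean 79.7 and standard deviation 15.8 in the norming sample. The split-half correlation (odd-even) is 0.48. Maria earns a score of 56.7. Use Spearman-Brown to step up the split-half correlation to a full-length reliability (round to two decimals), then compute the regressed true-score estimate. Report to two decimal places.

Spearman-Brown: ρ = 2r/(1 + r) = 2(0.48)/(1 + 0.48) = 0.960/1.48 = 0.6486 → 0.65
T̂ = ρX + (1 − ρ)μ
  = 0.65 × 56.7 + 0.35 × 79.7
  = 36.855 + 27.895
  = 64.750
  ≈ 64.75

64.75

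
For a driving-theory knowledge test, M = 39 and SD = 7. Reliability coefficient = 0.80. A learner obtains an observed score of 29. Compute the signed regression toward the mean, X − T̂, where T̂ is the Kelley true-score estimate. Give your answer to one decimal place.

-2.0

Kelley's formula gives T̂ = 0.80·29 + 0.20·39 = 23.20 + 7.80 = 31.000.
X − T̂ = 29 − 31.00 = -2.00 → -2.0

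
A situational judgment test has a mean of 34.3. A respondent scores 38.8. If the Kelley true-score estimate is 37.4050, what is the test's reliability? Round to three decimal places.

0.690

T̂ = ρX + (1 − ρ)μ  ⇒  T̂ − μ = ρ(X − μ)
ρ = (T̂ − μ)/(X − μ) = (37.4050 − 34.3) / (38.8 − 34.3) = 3.1050 / 4.5 = 0.69000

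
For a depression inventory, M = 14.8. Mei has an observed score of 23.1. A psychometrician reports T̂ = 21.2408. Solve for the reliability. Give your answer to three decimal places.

0.776

T̂ = ρX + (1 − ρ)μ  ⇒  T̂ − μ = ρ(X − μ)
ρ = (T̂ − μ)/(X − μ) = (21.2408 − 14.8) / (23.1 − 14.8) = 6.4408 / 8.3 = 0.77600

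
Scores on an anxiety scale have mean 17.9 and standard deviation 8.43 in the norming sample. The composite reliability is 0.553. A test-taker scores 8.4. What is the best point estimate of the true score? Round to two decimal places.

T̂ = 0.553(8.4) + 0.447(17.9) = 4.6452 + 8.0013 = 12.646 → 12.65

12.65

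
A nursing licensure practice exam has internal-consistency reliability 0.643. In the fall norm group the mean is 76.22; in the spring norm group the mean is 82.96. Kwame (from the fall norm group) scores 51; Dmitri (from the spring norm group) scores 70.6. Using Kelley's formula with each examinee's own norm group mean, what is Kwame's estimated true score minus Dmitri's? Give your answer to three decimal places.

T̂_Kwame = 0.643(51) + 0.357(76.22) = 60.00354
T̂_Dmitri = 0.643(70.6) + 0.357(82.96) = 75.01252
Difference = 60.00354 − 75.01252 = -15.00898

-15.009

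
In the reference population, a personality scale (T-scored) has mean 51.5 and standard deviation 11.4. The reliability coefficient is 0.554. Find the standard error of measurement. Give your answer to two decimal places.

SEM = SD · √(1 − ρ) = 11.4 × √0.446 = 11.4 × 0.6678 = 7.613

7.61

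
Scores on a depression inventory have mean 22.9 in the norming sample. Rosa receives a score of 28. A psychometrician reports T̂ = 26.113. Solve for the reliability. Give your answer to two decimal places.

0.63

T̂ = ρX + (1 − ρ)μ  ⇒  T̂ − μ = ρ(X − μ)
ρ = (T̂ − μ)/(X − μ) = (26.113 − 22.9) / (28 − 22.9) = 3.213 / 5.1 = 0.6300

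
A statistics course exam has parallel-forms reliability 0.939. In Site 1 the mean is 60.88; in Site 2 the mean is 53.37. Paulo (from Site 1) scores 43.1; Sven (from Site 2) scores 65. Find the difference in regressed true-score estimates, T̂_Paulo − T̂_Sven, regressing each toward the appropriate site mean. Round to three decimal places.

T̂_Paulo = 0.939(43.1) + 0.061(60.88) = 44.18458
T̂_Sven = 0.939(65) + 0.061(53.37) = 64.29057
Difference = 44.18458 − 64.29057 = -20.10599

-20.106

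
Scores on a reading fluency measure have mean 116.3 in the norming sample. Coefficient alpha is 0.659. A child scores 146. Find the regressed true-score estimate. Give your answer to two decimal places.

135.87

T̂ = ρX + (1 − ρ)μ
  = 0.659 × 146 + 0.341 × 116.3
  = 96.214 + 39.6583
  = 135.872
  ≈ 135.87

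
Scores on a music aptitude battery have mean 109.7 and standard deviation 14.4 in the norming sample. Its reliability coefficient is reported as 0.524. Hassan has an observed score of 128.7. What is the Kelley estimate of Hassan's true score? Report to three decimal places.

119.656

T̂ = ρX + (1 − ρ)μ
  = 0.524 × 128.7 + 0.476 × 109.7
  = 67.4388 + 52.2172
  = 119.6560
  ≈ 119.656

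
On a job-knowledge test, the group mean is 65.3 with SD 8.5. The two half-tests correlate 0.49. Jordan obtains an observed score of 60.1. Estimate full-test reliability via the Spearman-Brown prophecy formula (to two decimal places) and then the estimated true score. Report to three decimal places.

61.868

Spearman-Brown: ρ = 2r/(1 + r) = 2(0.49)/(1 + 0.49) = 0.980/1.49 = 0.6577 → 0.66
T̂ = ρX + (1 − ρ)μ
  = 0.66 × 60.1 + 0.34 × 65.3
  = 39.666 + 22.202
  = 61.8680
  ≈ 61.868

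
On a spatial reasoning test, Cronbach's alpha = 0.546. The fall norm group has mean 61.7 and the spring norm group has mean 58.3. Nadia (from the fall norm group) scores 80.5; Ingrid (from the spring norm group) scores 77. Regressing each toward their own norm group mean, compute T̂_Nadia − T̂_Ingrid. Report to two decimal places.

3.45

T̂_Nadia = 0.546(80.5) + 0.454(61.7) = 71.9648
T̂_Ingrid = 0.546(77) + 0.454(58.3) = 68.5102
Difference = 71.9648 − 68.5102 = 3.4546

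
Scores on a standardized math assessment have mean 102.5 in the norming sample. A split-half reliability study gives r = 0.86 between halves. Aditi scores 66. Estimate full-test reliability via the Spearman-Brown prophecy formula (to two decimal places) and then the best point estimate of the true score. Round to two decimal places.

Spearman-Brown: ρ = 2r/(1 + r) = 2(0.86)/(1 + 0.86) = 1.720/1.86 = 0.9247 → 0.92
Weight the observed score by reliability and the mean by (1 − reliability): T̂ = 0.92·66 + 0.08·102.5 = 60.72 + 8.200 = 68.920.

68.92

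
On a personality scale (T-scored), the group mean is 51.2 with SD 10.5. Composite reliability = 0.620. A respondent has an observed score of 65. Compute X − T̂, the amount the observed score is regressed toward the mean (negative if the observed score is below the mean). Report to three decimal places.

5.244

T̂ = ρX + (1 − ρ)μ
  = 0.620 × 65 + 0.380 × 51.2
  = 40.300 + 19.4560
  = 59.75600
  ≈ 59.7560
X − T̂ = 65 − 59.7560 = 5.2440 → 5.244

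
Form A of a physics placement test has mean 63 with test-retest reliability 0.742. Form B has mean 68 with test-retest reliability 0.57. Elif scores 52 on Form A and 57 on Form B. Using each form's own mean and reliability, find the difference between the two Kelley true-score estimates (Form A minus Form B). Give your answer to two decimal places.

T̂_A = 0.742(52) + 0.258(63) = 54.8380
T̂_B = 0.57(57) + 0.43(68) = 61.7300
T̂_A − T̂_B = -6.8920

-6.89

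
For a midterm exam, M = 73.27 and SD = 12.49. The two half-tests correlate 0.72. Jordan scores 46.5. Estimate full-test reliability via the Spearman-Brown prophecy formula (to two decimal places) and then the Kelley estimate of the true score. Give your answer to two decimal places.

50.78

Spearman-Brown: ρ = 2r/(1 + r) = 2(0.72)/(1 + 0.72) = 1.440/1.72 = 0.8372 → 0.84
Regress the observed score toward the mean by the unreliability: T̂ = 0.84·46.5 + 0.16·73.27 = 39.060 + 11.7232 = 50.783.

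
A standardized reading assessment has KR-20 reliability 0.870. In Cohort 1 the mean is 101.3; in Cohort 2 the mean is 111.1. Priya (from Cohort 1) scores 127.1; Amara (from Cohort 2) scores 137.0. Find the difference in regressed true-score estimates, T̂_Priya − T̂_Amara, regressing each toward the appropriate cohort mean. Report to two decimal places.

T̂_Priya = 0.870(127.1) + 0.130(101.3) = 123.7460
T̂_Amara = 0.870(137.0) + 0.130(111.1) = 133.6330
Difference = 123.7460 − 133.6330 = -9.8870

-9.89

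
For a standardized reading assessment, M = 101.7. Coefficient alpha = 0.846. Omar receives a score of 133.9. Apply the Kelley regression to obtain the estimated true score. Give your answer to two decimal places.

T̂ = ρX + (1 − ρ)μ
  = 0.846 × 133.9 + 0.154 × 101.7
  = 113.2794 + 15.6618
  = 128.941
  ≈ 128.94

128.94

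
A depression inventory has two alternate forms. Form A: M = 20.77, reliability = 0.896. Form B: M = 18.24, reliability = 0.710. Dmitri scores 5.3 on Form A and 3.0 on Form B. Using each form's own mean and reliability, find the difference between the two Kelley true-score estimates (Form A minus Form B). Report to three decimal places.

T̂_A = 0.896(5.3) + 0.104(20.77) = 6.90888
T̂_B = 0.710(3.0) + 0.290(18.24) = 7.41960
T̂_A − T̂_B = -0.51072

-0.511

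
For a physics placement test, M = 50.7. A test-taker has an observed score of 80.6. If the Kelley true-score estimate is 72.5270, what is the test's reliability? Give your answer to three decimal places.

T̂ = ρX + (1 − ρ)μ  ⇒  T̂ − μ = ρ(X − μ)
ρ = (T̂ − μ)/(X − μ) = (72.5270 − 50.7) / (80.6 − 50.7) = 21.8270 / 29.9 = 0.73000

0.730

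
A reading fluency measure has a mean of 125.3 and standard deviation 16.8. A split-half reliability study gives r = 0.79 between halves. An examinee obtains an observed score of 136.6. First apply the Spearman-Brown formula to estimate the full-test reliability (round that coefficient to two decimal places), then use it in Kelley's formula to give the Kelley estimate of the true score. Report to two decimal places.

Spearman-Brown: ρ = 2r/(1 + r) = 2(0.79)/(1 + 0.79) = 1.580/1.79 = 0.8827 → 0.88
T̂ = 0.88(136.6) + 0.12(125.3) = 120.208 + 15.036 = 135.244 → 135.24

135.24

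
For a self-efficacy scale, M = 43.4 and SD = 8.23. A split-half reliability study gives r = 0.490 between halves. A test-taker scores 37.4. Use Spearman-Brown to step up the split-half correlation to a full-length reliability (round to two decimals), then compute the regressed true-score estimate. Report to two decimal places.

39.44

Spearman-Brown: ρ = 2r/(1 + r) = 2(0.490)/(1 + 0.490) = 0.9800/1.490 = 0.6577 → 0.66
T̂ = ρX + (1 − ρ)μ
  = 0.66 × 37.4 + 0.34 × 43.4
  = 24.684 + 14.756
  = 39.440
  ≈ 39.44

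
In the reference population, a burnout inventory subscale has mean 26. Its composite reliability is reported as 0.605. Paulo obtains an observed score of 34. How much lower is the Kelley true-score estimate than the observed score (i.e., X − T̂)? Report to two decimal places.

3.16

T̂ = ρX + (1 − ρ)μ
  = 0.605 × 34 + 0.395 × 26
  = 20.570 + 10.270
  = 30.8400
  ≈ 30.840
X − T̂ = 34 − 30.840 = 3.160 → 3.16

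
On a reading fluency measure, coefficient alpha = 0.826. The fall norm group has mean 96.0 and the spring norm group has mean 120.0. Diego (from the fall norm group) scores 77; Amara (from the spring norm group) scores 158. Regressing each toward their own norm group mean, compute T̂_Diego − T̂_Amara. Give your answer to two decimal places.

T̂_Diego = 0.826(77) + 0.174(96.0) = 80.3060
T̂_Amara = 0.826(158) + 0.174(120.0) = 151.3880
Difference = 80.3060 − 151.3880 = -71.0820

-71.08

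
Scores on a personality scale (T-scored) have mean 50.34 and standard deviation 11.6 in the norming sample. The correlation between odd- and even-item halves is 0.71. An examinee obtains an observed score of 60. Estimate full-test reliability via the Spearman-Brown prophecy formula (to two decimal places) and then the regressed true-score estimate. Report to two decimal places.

58.36

Spearman-Brown: ρ = 2r/(1 + r) = 2(0.71)/(1 + 0.71) = 1.420/1.71 = 0.8304 → 0.83
T̂ = ρX + (1 − ρ)μ
  = 0.83 × 60 + 0.17 × 50.34
  = 49.80 + 8.5578
  = 58.358
  ≈ 58.36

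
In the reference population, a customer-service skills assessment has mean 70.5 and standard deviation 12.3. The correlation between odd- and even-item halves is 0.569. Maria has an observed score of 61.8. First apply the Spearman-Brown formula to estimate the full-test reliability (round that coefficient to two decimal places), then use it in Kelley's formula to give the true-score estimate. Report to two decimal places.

Spearman-Brown: ρ = 2r/(1 + r) = 2(0.569)/(1 + 0.569) = 1.1380/1.569 = 0.7253 → 0.73
Weight the observed score by reliability and the mean by (1 − reliability): T̂ = 0.73·61.8 + 0.27·70.5 = 45.114 + 19.035 = 64.149.

64.15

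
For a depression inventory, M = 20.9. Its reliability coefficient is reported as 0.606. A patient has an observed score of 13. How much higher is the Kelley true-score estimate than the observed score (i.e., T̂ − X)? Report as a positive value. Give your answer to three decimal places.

3.113

T̂ = 0.606(13) + 0.394(20.9) = 7.878 + 8.2346 = 16.11260 → 16.1126
T̂ − X = 16.1126 − 13 = 3.1126 → 3.113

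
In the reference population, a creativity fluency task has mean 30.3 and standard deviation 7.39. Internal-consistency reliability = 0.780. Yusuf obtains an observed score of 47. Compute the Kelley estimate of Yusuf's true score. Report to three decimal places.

43.326

T̂ = ρX + (1 − ρ)μ
  = 0.780 × 47 + 0.220 × 30.3
  = 36.660 + 6.6660
  = 43.3260
  ≈ 43.326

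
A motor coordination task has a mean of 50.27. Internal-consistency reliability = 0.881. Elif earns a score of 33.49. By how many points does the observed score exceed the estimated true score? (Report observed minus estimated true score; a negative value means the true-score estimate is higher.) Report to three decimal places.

-1.997

T̂ = 0.881(33.49) + 0.119(50.27) = 29.50469 + 5.98213 = 35.48682 → 35.4868
X − T̂ = 33.49 − 35.4868 = -1.9968 → -1.997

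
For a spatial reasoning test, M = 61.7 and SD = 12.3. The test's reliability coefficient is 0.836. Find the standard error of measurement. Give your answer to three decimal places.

SEM = SD · √(1 − ρ) = 12.3 × √0.164 = 12.3 × 0.4050 = 4.9811

4.981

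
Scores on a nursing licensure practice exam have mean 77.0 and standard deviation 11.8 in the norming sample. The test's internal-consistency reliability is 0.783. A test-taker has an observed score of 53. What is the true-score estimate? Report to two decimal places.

Kelley's formula gives T̂ = 0.783·53 + 0.217·77.0 = 41.499 + 16.7090 = 58.208.

58.21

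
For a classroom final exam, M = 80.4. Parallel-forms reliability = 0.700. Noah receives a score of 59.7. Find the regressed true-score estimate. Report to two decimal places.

65.91

T̂ = ρX + (1 − ρ)μ
  = 0.700 × 59.7 + 0.300 × 80.4
  = 41.7900 + 24.1200
  = 65.910
  ≈ 65.91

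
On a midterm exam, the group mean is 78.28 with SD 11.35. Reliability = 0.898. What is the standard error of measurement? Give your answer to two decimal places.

SEM = SD · √(1 − ρ) = 11.35 × √0.102 = 11.35 × 0.3194 = 3.625

3.62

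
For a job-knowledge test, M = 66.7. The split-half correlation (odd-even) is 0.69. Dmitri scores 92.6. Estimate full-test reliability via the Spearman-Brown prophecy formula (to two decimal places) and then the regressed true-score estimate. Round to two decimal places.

Spearman-Brown: ρ = 2r/(1 + r) = 2(0.69)/(1 + 0.69) = 1.380/1.69 = 0.8166 → 0.82
T̂ = ρX + (1 − ρ)μ
  = 0.82 × 92.6 + 0.18 × 66.7
  = 75.932 + 12.006
  = 87.938
  ≈ 87.94

87.94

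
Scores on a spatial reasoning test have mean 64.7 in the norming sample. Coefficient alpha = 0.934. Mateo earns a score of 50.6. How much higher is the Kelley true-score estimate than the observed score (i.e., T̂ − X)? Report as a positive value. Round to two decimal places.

0.93

Regress the observed score toward the mean by the unreliability: T̂ = 0.934·50.6 + 0.066·64.7 = 47.2604 + 4.2702 = 51.5306.
T̂ − X = 51.531 − 50.6 = 0.931 → 0.93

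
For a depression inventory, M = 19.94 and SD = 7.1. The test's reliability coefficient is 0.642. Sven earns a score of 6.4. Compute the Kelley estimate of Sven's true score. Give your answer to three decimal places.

11.247

Weight the observed score by reliability and the mean by (1 − reliability): T̂ = 0.642·6.4 + 0.358·19.94 = 4.1088 + 7.13852 = 11.2473.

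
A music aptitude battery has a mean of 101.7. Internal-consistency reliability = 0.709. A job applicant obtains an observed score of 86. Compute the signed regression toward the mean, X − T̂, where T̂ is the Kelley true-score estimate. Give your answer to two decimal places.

-4.57

Kelley's formula gives T̂ = 0.709·86 + 0.291·101.7 = 60.974 + 29.5947 = 90.5687.
X − T̂ = 86 − 90.569 = -4.569 → -4.57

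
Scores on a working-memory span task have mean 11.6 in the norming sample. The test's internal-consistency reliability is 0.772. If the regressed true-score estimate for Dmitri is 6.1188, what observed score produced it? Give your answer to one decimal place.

4.5

T̂ = ρX + (1 − ρ)μ  ⇒  X = (T̂ − (1 − ρ)μ) / ρ
X = (6.1188 − 0.228 × 11.6) / 0.772 = (6.1188 − 2.6448) / 0.772 = 3.4740 / 0.772 = 4.500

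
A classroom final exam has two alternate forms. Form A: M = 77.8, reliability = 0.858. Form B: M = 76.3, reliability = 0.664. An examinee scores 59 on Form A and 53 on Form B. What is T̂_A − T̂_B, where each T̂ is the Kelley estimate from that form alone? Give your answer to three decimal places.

T̂_A = 0.858(59) + 0.142(77.8) = 61.66960
T̂_B = 0.664(53) + 0.336(76.3) = 60.82880
T̂_A − T̂_B = 0.84080

0.841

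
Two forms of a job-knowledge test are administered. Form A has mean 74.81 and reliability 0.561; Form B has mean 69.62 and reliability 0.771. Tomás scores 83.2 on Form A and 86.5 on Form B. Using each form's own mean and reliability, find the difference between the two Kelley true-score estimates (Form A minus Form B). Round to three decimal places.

T̂_A = 0.561(83.2) + 0.439(74.81) = 79.51679
T̂_B = 0.771(86.5) + 0.229(69.62) = 82.63448
T̂_A − T̂_B = -3.11769

-3.118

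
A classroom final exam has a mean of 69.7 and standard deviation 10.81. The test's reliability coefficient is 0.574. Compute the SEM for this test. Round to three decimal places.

SEM = SD · √(1 − ρ) = 10.81 × √0.426 = 10.81 × 0.6527 = 7.0555

7.056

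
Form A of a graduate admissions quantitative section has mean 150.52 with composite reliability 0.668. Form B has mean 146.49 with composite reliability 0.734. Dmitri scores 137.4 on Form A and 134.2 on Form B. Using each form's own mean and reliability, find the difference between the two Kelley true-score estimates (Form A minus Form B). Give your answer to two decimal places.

4.29

T̂_A = 0.668(137.4) + 0.332(150.52) = 141.7558
T̂_B = 0.734(134.2) + 0.266(146.49) = 137.4691
T̂_A − T̂_B = 4.2867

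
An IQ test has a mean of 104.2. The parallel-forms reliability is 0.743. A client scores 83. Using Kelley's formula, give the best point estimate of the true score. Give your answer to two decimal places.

T̂ = 0.743(83) + 0.257(104.2) = 61.669 + 26.7794 = 88.448 → 88.45

88.45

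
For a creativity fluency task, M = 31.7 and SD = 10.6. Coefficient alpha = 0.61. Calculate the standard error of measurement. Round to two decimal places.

6.62

SEM = SD · √(1 − ρ) = 10.6 × √0.39 = 10.6 × 0.6245 = 6.620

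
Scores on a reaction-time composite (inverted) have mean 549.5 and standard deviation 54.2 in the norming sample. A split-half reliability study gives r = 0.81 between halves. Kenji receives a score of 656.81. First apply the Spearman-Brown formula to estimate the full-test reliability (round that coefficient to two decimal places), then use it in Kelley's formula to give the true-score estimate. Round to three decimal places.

646.079

Spearman-Brown: ρ = 2r/(1 + r) = 2(0.81)/(1 + 0.81) = 1.620/1.81 = 0.8950 → 0.90
T̂ = 0.90(656.81) + 0.10(549.5) = 591.1290 + 54.950 = 646.0790 → 646.079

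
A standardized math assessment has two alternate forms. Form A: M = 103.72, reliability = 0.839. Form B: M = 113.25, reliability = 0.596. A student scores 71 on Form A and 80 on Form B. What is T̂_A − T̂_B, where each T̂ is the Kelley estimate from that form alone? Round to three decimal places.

-17.165

T̂_A = 0.839(71) + 0.161(103.72) = 76.26792
T̂_B = 0.596(80) + 0.404(113.25) = 93.43300
T̂_A − T̂_B = -17.16508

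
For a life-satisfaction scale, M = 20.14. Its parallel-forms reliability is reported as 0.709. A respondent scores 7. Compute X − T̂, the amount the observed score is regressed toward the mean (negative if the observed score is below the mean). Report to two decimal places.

-3.82

T̂ = ρX + (1 − ρ)μ
  = 0.709 × 7 + 0.291 × 20.14
  = 4.963 + 5.86074
  = 10.8237
  ≈ 10.824
X − T̂ = 7 − 10.824 = -3.824 → -3.82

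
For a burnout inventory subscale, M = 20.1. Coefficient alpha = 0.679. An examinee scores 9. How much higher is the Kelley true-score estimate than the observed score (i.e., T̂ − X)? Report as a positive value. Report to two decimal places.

3.56

T̂ = 0.679(9) + 0.321(20.1) = 6.111 + 6.4521 = 12.5631 → 12.563
T̂ − X = 12.563 − 9 = 3.563 → 3.56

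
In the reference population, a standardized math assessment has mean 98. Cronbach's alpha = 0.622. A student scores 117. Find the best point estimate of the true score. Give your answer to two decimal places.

T̂ = ρX + (1 − ρ)μ
  = 0.622 × 117 + 0.378 × 98
  = 72.774 + 37.044
  = 109.818
  ≈ 109.82

109.82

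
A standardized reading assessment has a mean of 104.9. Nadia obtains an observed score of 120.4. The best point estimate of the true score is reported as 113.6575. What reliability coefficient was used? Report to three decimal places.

T̂ = ρX + (1 − ρ)μ  ⇒  T̂ − μ = ρ(X − μ)
ρ = (T̂ − μ)/(X − μ) = (113.6575 − 104.9) / (120.4 − 104.9) = 8.7575 / 15.5 = 0.56500

0.565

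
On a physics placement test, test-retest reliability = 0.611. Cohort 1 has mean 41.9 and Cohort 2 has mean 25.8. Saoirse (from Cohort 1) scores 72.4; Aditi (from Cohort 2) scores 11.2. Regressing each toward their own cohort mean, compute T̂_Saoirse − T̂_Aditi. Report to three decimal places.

T̂_Saoirse = 0.611(72.4) + 0.389(41.9) = 60.53550
T̂_Aditi = 0.611(11.2) + 0.389(25.8) = 16.87940
Difference = 60.53550 − 16.87940 = 43.65610

43.656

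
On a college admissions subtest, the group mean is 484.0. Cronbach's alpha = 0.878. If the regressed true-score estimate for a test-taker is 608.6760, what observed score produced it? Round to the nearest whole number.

T̂ = ρX + (1 − ρ)μ  ⇒  X = (T̂ − (1 − ρ)μ) / ρ
X = (608.6760 − 0.122 × 484.0) / 0.878 = (608.6760 − 59.0480) / 0.878 = 549.6280 / 0.878 = 626.00

626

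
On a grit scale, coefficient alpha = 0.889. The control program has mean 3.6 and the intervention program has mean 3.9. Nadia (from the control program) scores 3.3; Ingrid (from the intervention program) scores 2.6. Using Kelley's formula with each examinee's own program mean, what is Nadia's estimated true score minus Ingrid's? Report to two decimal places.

T̂_Nadia = 0.889(3.3) + 0.111(3.6) = 3.3333
T̂_Ingrid = 0.889(2.6) + 0.111(3.9) = 2.7443
Difference = 3.3333 − 2.7443 = 0.5890

0.59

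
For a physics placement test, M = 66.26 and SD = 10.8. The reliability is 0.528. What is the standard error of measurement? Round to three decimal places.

7.420

SEM = SD · √(1 − ρ) = 10.8 × √0.472 = 10.8 × 0.6870 = 7.4198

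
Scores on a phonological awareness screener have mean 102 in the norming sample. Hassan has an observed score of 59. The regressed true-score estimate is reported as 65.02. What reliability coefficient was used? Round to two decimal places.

0.86

T̂ = ρX + (1 − ρ)μ  ⇒  T̂ − μ = ρ(X − μ)
ρ = (T̂ − μ)/(X − μ) = (65.02 − 102) / (59 − 102) = -36.98 / -43.0 = 0.8600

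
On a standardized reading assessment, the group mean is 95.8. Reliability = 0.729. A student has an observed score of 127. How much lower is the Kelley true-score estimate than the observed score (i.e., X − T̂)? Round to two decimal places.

8.46

Kelley's formula gives T̂ = 0.729·127 + 0.271·95.8 = 92.583 + 25.9618 = 118.5448.
X − T̂ = 127 − 118.545 = 8.455 → 8.46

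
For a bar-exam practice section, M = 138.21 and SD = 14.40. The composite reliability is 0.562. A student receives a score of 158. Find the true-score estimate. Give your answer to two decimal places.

149.33

T̂ = ρX + (1 − ρ)μ
  = 0.562 × 158 + 0.438 × 138.21
  = 88.796 + 60.53598
  = 149.332
  ≈ 149.33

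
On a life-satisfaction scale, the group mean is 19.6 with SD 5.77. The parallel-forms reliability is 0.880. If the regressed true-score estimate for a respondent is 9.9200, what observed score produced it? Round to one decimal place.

8.6

T̂ = ρX + (1 − ρ)μ  ⇒  X = (T̂ − (1 − ρ)μ) / ρ
X = (9.9200 − 0.120 × 19.6) / 0.880 = (9.9200 − 2.3520) / 0.880 = 7.5680 / 0.880 = 8.600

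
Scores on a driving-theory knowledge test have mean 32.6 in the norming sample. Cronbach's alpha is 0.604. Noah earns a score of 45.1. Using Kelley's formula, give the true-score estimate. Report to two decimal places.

T̂ = 0.604(45.1) + 0.396(32.6) = 27.2404 + 12.9096 = 40.150 → 40.15

40.15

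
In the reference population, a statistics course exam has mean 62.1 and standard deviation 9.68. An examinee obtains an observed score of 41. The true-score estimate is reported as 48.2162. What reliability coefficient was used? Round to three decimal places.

0.658

T̂ = ρX + (1 − ρ)μ  ⇒  T̂ − μ = ρ(X − μ)
ρ = (T̂ − μ)/(X − μ) = (48.2162 − 62.1) / (41 − 62.1) = -13.8838 / -21.1 = 0.65800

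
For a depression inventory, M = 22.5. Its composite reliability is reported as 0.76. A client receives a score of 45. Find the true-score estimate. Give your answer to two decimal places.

39.60

T̂ = ρX + (1 − ρ)μ
  = 0.76 × 45 + 0.24 × 22.5
  = 34.20 + 5.400
  = 39.600
  ≈ 39.60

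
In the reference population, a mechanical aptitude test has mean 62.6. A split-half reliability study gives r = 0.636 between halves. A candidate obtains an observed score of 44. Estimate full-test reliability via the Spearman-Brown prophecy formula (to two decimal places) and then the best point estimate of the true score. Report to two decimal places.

Spearman-Brown: ρ = 2r/(1 + r) = 2(0.636)/(1 + 0.636) = 1.2720/1.636 = 0.7775 → 0.78
Kelley's formula gives T̂ = 0.78·44 + 0.22·62.6 = 34.32 + 13.772 = 48.092.

48.09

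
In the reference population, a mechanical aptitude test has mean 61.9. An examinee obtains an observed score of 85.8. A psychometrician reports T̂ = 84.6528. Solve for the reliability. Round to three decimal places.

T̂ = ρX + (1 − ρ)μ  ⇒  T̂ − μ = ρ(X − μ)
ρ = (T̂ − μ)/(X − μ) = (84.6528 − 61.9) / (85.8 − 61.9) = 22.7528 / 23.9 = 0.95200

0.952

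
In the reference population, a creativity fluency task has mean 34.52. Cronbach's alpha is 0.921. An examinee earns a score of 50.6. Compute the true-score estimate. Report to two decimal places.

49.33

Weight the observed score by reliability and the mean by (1 − reliability): T̂ = 0.921·50.6 + 0.079·34.52 = 46.6026 + 2.72708 = 49.330.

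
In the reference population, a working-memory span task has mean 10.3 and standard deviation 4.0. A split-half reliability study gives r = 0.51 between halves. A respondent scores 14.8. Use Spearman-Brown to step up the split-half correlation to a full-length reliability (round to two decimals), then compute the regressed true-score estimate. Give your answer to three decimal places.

13.360

Spearman-Brown: ρ = 2r/(1 + r) = 2(0.51)/(1 + 0.51) = 1.020/1.51 = 0.6755 → 0.68
T̂ = ρX + (1 − ρ)μ
  = 0.68 × 14.8 + 0.32 × 10.3
  = 10.064 + 3.296
  = 13.3600
  ≈ 13.360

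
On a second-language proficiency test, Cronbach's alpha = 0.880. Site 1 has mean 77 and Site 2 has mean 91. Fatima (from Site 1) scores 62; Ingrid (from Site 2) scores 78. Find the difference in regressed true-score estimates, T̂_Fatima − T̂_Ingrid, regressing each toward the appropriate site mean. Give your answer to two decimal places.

-15.76

T̂_Fatima = 0.880(62) + 0.120(77) = 63.8000
T̂_Ingrid = 0.880(78) + 0.120(91) = 79.5600
Difference = 63.8000 − 79.5600 = -15.7600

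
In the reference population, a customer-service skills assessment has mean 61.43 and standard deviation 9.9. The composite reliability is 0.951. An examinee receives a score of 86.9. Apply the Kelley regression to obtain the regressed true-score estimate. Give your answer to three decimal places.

85.652

Kelley's formula gives T̂ = 0.951·86.9 + 0.049·61.43 = 82.6419 + 3.01007 = 85.6520.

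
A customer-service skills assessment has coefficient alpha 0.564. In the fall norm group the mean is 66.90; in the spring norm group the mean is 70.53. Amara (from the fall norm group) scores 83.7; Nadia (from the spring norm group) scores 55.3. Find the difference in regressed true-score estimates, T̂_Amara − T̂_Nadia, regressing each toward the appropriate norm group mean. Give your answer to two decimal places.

14.43

T̂_Amara = 0.564(83.7) + 0.436(66.90) = 76.3752
T̂_Nadia = 0.564(55.3) + 0.436(70.53) = 61.9403
Difference = 76.3752 − 61.9403 = 14.4349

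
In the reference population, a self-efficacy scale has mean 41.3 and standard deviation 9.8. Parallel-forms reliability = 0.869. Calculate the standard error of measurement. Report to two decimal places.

SEM = SD · √(1 − ρ) = 9.8 × √0.131 = 9.8 × 0.3619 = 3.547

3.55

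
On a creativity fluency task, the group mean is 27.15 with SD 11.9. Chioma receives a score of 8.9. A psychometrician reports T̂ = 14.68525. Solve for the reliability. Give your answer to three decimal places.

0.683

T̂ = ρX + (1 − ρ)μ  ⇒  T̂ − μ = ρ(X − μ)
ρ = (T̂ − μ)/(X − μ) = (14.68525 − 27.15) / (8.9 − 27.15) = -12.46475 / -18.25 = 0.68300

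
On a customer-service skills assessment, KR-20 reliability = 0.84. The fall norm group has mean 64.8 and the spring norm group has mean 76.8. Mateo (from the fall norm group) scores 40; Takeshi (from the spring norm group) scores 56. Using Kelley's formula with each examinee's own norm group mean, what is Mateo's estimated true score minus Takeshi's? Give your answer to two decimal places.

T̂_Mateo = 0.84(40) + 0.16(64.8) = 43.9680
T̂_Takeshi = 0.84(56) + 0.16(76.8) = 59.3280
Difference = 43.9680 − 59.3280 = -15.3600

-15.36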